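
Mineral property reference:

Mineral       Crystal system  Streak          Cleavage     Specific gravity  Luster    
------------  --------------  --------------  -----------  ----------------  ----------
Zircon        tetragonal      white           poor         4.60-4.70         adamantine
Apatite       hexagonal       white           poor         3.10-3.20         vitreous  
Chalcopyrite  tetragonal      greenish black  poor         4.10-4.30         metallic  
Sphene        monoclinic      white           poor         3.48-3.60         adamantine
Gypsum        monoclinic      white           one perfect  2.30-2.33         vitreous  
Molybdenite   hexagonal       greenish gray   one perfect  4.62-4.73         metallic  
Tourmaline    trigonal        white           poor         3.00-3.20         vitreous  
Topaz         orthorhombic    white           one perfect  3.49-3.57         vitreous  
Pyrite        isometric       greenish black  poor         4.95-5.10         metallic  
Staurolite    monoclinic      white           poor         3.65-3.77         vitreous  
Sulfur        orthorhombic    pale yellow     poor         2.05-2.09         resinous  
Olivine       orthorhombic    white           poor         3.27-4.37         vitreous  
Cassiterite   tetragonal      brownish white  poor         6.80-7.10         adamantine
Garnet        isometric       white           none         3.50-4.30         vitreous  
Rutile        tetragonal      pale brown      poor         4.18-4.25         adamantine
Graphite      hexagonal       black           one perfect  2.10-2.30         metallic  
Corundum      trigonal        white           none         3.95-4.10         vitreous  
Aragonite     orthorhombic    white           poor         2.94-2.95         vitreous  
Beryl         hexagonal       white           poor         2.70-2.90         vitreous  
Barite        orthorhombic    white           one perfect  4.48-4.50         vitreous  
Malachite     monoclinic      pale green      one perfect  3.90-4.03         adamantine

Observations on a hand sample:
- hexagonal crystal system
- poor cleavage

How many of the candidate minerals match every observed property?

Hexagonal crystal system — only Apatite, Molybdenite, Graphite, Beryl remain.
Poor cleavage is inconsistent with Molybdenite, Graphite.
Remaining candidates: Apatite, Beryl.
That is 2 minerals.

2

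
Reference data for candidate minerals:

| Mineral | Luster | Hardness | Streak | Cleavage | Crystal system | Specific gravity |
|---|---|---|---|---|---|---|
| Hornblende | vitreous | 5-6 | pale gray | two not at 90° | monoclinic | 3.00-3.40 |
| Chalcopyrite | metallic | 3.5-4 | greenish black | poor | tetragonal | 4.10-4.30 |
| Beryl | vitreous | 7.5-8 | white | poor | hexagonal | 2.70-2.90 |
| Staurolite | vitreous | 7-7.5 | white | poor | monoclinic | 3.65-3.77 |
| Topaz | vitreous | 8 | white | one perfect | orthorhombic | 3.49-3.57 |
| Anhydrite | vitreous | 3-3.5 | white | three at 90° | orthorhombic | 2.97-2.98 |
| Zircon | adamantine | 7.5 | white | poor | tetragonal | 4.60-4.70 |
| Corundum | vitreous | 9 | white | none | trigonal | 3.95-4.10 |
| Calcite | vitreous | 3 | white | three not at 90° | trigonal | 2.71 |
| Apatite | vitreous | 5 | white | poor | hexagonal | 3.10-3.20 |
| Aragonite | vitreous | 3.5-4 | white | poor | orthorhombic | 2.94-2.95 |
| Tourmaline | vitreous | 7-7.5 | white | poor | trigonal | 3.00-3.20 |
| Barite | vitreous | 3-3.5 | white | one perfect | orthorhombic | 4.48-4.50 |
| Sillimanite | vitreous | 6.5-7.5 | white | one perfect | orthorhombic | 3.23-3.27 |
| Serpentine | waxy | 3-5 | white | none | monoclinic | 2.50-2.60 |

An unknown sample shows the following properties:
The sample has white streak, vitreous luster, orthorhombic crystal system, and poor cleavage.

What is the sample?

White streak rules out Hornblende, Chalcopyrite.
Vitreous luster excludes Zircon, Serpentine.
Orthorhombic crystal system — narrows the field to Topaz, Anhydrite, Aragonite, Barite, Sillimanite.
Poor cleavage — narrows the field to Aragonite.
Aragonite is the sole remaining match.

Aragonite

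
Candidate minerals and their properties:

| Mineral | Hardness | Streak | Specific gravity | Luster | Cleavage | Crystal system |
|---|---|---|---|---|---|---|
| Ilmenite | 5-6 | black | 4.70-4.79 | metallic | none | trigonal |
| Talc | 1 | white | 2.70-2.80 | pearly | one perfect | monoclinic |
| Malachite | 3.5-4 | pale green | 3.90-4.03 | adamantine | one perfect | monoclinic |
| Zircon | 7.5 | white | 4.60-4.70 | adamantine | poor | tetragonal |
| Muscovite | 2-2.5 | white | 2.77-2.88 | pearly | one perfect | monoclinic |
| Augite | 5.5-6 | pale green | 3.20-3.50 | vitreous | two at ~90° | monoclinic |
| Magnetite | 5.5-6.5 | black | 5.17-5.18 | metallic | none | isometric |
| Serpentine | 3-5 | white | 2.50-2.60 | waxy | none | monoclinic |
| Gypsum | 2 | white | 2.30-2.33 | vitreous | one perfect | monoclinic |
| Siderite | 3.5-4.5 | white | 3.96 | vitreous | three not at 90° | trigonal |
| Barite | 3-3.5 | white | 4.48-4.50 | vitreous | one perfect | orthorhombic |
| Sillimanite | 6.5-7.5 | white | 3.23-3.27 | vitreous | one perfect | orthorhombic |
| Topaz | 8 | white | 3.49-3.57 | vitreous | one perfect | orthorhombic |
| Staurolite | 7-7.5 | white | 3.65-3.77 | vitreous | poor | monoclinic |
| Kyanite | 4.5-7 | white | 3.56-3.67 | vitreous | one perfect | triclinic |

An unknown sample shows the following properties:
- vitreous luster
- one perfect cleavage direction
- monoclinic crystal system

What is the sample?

Vitreous luster: narrows the field to Augite, Gypsum, Siderite, Barite, Sillimanite, Topaz, Staurolite, Kyanite.
One perfect cleavage direction rules out Augite, Siderite, Staurolite.
Monoclinic crystal system: narrows the field to Gypsum.
Gypsum is the sole remaining match.

Gypsum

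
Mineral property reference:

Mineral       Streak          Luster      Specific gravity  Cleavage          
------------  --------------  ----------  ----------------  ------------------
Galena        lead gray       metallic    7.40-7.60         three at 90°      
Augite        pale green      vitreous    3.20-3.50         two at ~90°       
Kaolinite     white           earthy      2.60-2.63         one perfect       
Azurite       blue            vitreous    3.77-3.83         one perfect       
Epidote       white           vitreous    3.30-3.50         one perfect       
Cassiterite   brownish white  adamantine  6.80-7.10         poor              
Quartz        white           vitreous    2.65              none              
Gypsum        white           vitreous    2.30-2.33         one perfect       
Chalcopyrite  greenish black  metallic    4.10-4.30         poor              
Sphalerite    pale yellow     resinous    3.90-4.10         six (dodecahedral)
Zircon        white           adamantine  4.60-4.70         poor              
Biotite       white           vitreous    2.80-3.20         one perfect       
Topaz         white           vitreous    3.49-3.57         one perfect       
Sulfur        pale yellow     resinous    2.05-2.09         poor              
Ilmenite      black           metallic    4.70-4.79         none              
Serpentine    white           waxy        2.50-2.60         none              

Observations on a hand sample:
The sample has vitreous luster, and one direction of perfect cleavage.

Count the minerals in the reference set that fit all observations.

Vitreous luster: narrows the field to Augite, Azurite, Epidote, Quartz, Gypsum, Biotite, Topaz.
One direction of perfect cleavage rules out Augite, Quartz.
Remaining candidates: Azurite, Biotite, Epidote, Gypsum, Topaz.
That is 5 minerals.

5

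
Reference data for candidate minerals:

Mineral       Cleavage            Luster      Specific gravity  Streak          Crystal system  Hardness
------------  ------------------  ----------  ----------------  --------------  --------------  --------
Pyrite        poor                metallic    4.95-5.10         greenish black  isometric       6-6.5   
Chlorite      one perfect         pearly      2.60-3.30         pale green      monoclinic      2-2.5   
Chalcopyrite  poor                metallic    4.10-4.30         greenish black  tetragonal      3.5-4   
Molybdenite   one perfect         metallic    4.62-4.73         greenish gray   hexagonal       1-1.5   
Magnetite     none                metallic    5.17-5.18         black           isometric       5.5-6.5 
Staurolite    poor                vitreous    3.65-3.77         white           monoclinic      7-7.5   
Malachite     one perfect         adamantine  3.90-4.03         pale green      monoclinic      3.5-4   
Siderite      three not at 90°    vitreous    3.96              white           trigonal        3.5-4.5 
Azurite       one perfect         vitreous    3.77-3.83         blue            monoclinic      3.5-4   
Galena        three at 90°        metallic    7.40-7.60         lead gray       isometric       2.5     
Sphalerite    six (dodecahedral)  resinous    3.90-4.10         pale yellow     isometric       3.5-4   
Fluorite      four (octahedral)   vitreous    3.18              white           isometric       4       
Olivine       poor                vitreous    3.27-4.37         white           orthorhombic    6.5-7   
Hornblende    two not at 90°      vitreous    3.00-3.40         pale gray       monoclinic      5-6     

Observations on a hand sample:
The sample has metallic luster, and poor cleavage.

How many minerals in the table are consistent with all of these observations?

Metallic luster — leaves Pyrite, Chalcopyrite, Molybdenite, Magnetite, Galena.
Poor cleavage — Pyrite, Chalcopyrite remain.
Remaining candidates: Chalcopyrite, Pyrite.
That is 2 minerals.

2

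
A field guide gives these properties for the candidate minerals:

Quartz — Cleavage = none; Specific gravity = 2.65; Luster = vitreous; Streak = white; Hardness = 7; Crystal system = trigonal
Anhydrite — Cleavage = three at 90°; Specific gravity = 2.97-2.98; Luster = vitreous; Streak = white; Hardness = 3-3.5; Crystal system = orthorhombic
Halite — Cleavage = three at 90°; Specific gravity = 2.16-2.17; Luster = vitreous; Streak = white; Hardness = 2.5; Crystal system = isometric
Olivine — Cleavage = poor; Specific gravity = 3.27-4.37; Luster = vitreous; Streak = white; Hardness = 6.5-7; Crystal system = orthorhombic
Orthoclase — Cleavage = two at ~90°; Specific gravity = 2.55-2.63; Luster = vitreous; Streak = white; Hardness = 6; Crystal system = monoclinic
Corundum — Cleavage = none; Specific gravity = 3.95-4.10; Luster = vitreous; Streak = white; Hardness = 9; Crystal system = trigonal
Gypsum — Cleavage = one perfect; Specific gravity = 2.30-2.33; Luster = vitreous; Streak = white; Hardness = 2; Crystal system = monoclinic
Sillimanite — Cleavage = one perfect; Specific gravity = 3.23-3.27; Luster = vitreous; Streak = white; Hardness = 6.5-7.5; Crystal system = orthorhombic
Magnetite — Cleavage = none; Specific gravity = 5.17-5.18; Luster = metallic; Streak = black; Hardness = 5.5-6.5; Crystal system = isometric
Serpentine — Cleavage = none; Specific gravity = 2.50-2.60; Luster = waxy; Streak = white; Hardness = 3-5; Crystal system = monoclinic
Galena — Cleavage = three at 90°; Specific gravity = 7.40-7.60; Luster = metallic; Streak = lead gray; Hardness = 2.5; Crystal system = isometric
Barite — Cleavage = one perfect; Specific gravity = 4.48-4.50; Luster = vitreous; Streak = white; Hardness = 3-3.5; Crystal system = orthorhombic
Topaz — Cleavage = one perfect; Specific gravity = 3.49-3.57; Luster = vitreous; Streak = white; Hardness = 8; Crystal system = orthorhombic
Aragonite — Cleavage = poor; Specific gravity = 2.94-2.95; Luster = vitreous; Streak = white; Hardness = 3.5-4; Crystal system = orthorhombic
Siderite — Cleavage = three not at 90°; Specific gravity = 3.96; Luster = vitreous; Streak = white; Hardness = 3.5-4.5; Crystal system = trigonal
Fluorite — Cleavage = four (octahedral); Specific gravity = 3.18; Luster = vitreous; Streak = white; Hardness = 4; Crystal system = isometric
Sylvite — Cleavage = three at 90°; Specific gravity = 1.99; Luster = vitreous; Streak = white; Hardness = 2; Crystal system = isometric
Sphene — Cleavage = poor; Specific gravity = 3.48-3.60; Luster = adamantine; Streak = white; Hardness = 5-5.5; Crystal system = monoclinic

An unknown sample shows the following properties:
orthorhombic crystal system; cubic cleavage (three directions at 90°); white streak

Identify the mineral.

Orthorhombic crystal system — leaves Anhydrite, Olivine, Sillimanite, Barite, Topaz, Aragonite.
Cubic cleavage (three directions at 90°) — leaves Anhydrite.
White streak — no further eliminations.
Anhydrite is the sole remaining match.

Anhydrite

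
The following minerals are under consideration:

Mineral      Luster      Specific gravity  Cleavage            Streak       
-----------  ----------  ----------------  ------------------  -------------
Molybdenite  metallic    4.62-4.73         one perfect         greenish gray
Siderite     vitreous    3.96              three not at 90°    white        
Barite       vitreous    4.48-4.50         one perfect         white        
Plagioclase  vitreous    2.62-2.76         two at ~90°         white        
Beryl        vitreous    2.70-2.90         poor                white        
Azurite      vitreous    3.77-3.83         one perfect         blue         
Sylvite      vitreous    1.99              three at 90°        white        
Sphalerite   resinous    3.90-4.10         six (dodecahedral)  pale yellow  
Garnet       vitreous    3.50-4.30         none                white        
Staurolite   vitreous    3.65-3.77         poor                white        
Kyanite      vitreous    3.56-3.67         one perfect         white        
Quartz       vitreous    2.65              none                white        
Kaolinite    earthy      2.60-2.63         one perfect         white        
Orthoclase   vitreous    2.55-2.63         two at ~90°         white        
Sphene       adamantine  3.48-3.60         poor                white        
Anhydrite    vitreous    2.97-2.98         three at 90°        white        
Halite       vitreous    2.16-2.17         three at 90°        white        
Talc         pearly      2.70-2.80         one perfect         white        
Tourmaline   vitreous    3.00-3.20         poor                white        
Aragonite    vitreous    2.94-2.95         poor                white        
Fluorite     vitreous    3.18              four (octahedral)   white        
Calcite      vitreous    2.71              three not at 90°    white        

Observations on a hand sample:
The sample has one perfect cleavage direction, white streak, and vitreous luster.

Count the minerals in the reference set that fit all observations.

2

One perfect cleavage direction — narrows the field to Molybdenite, Barite, Azurite, Kyanite, Kaolinite, Talc.
White streak eliminates Molybdenite, Azurite.
Vitreous luster eliminates Kaolinite, Talc.
Consistent with every observation: Barite, Kyanite.
That is 2 minerals.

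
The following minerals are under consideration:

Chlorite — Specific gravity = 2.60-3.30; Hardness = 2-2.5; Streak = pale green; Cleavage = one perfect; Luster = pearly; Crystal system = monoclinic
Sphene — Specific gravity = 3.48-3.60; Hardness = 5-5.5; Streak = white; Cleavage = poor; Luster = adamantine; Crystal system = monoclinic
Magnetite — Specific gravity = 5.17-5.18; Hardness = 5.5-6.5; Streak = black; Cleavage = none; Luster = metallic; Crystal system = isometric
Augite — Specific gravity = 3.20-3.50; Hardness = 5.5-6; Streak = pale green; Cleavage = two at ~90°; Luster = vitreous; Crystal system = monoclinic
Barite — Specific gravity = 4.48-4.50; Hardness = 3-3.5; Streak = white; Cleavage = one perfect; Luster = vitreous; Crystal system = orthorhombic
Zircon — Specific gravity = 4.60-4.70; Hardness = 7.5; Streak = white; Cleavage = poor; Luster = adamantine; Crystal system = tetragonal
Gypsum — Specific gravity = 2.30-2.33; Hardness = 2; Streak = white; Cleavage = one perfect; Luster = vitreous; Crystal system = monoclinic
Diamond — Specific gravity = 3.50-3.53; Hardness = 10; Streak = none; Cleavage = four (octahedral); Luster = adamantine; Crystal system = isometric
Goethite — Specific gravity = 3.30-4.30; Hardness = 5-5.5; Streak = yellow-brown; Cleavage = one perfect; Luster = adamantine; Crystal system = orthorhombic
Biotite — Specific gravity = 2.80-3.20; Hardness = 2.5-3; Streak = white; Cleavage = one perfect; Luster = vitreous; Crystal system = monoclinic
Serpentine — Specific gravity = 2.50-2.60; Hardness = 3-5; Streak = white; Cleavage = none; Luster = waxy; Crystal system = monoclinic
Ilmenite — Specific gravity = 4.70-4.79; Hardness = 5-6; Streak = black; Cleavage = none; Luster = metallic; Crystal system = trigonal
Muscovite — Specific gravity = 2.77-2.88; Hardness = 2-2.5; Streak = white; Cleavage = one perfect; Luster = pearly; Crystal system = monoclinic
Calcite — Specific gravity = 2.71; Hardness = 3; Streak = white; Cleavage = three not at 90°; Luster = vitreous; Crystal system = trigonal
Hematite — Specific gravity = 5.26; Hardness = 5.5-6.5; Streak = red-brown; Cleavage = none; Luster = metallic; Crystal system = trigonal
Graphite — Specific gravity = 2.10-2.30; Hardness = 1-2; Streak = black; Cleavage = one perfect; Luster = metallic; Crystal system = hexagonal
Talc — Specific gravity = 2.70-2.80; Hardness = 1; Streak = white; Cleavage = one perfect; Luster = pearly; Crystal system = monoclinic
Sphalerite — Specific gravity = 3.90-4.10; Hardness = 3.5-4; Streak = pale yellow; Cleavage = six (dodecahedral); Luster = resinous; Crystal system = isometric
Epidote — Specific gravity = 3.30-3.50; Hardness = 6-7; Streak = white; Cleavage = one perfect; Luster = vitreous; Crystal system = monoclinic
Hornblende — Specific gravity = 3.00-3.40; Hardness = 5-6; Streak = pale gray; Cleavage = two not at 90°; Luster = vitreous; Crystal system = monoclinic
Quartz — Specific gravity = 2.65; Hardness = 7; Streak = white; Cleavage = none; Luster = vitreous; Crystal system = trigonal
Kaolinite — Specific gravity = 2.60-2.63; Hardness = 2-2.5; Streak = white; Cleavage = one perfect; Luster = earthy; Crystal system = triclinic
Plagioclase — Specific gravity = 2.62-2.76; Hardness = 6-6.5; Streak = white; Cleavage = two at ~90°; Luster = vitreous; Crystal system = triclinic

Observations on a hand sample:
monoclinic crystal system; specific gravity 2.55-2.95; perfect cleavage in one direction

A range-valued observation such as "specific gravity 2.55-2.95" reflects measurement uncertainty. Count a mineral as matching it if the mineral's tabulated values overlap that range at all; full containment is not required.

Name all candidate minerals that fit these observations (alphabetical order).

Biotite, Chlorite, Muscovite, Talc

Monoclinic crystal system: Chlorite, Sphene, Augite, Gypsum, Biotite, Serpentine, Muscovite, Talc, Epidote, Hornblende remain.
Specific gravity 2.55-2.95 rules out Sphene, Augite, Gypsum, Epidote, Hornblende.
Perfect cleavage in one direction is inconsistent with Serpentine.
The minerals that satisfy all observations are Biotite, Chlorite, Muscovite, Talc.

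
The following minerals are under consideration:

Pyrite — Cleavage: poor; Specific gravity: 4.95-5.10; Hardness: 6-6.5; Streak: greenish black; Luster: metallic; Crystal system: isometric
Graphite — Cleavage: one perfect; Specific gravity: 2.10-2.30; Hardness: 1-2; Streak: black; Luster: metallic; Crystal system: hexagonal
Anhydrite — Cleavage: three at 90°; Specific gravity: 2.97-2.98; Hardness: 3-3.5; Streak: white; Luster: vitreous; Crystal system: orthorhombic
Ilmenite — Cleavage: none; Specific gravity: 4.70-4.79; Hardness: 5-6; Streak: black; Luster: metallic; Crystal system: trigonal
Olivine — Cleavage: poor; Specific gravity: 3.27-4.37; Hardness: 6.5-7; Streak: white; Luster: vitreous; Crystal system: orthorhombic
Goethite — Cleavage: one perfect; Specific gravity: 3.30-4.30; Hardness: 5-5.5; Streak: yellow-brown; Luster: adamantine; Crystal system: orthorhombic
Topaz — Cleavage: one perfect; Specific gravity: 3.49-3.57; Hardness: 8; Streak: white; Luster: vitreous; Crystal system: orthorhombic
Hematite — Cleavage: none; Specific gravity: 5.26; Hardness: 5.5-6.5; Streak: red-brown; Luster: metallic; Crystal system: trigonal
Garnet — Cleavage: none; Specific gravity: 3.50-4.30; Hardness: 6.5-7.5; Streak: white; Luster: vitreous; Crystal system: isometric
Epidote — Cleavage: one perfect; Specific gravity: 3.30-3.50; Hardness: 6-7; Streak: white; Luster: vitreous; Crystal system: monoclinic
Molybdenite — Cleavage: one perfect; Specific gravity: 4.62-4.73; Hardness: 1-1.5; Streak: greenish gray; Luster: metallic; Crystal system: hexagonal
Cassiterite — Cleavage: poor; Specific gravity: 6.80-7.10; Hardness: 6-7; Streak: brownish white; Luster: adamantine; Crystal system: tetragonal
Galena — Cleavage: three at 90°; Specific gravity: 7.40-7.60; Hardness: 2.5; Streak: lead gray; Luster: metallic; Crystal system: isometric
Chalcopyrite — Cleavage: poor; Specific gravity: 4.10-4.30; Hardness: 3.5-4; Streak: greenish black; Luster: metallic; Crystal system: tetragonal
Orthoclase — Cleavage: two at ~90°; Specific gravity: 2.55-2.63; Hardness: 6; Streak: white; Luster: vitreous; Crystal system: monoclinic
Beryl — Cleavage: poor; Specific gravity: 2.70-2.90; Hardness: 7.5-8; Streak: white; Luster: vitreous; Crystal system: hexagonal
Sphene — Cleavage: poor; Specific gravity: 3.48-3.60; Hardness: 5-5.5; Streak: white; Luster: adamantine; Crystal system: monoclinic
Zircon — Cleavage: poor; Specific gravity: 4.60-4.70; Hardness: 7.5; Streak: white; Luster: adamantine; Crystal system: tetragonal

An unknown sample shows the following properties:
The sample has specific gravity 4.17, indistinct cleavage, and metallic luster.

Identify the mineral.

Chalcopyrite

Specific gravity 4.17 — leaves Olivine, Goethite, Garnet, Chalcopyrite.
Indistinct cleavage eliminates Goethite, Garnet.
Metallic luster eliminates Olivine.
The only mineral consistent with every observation is Chalcopyrite.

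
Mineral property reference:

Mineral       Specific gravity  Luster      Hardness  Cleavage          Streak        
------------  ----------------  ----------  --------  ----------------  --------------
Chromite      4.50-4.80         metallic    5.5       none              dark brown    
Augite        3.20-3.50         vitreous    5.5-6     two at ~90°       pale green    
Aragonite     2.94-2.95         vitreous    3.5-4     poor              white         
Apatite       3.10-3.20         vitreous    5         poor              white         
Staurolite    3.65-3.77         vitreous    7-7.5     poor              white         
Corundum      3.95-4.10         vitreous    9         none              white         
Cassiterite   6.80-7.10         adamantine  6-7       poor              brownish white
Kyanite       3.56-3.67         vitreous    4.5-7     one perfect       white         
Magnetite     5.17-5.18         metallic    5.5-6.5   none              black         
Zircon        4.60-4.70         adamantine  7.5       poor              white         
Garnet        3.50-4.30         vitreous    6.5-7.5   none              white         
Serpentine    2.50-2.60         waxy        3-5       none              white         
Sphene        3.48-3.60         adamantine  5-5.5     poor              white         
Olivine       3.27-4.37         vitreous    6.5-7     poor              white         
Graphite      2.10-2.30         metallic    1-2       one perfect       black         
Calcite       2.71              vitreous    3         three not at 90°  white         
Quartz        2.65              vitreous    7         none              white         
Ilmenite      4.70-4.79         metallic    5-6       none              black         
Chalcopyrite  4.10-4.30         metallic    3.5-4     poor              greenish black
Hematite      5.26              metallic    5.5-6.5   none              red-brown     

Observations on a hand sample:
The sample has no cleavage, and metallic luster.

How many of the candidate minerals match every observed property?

4

No cleavage: leaves Chromite, Corundum, Magnetite, Garnet, Serpentine, Quartz, Ilmenite, Hematite.
Metallic luster is inconsistent with Corundum, Garnet, Serpentine, Quartz.
Remaining candidates: Chromite, Hematite, Ilmenite, Magnetite.
That is 4 minerals.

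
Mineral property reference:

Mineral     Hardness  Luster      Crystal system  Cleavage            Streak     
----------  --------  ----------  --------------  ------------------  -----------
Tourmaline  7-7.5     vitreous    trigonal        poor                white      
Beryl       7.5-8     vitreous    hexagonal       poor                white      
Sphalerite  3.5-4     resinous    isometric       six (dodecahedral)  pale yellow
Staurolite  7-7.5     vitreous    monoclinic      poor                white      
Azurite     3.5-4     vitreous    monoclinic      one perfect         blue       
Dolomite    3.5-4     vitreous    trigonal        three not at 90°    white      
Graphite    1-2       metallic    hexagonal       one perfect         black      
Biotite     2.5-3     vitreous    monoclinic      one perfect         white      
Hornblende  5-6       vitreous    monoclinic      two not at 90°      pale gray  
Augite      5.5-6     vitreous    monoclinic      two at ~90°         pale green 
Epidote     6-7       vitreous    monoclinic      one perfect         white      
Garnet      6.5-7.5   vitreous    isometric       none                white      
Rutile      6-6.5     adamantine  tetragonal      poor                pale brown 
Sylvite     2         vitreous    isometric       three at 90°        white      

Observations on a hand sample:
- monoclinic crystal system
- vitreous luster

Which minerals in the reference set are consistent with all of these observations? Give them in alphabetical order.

Augite, Azurite, Biotite, Epidote, Hornblende, Staurolite

Monoclinic crystal system — leaves Staurolite, Azurite, Biotite, Hornblende, Augite, Epidote.
Vitreous luster — all remaining candidates fit.
Consistent with every observation: Augite, Azurite, Biotite, Epidote, Hornblende, Staurolite.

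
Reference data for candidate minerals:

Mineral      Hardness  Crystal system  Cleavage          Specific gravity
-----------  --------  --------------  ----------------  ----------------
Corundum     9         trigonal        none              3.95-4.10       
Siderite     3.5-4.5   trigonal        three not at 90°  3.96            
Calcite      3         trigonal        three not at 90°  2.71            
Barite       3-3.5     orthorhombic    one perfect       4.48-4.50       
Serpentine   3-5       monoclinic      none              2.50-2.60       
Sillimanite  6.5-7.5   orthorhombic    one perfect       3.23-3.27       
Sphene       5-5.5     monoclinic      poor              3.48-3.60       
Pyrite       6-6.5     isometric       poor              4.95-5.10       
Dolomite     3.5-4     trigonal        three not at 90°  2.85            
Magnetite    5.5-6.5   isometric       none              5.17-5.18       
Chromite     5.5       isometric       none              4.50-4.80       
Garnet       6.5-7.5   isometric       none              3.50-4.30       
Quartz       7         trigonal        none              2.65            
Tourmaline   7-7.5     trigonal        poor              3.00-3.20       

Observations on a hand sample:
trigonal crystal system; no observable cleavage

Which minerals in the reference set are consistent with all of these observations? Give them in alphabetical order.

Corundum, Quartz

Trigonal crystal system — Corundum, Siderite, Calcite, Dolomite, Quartz, Tourmaline remain.
No observable cleavage — narrows the field to Corundum, Quartz.
The minerals that satisfy all observations are Corundum, Quartz.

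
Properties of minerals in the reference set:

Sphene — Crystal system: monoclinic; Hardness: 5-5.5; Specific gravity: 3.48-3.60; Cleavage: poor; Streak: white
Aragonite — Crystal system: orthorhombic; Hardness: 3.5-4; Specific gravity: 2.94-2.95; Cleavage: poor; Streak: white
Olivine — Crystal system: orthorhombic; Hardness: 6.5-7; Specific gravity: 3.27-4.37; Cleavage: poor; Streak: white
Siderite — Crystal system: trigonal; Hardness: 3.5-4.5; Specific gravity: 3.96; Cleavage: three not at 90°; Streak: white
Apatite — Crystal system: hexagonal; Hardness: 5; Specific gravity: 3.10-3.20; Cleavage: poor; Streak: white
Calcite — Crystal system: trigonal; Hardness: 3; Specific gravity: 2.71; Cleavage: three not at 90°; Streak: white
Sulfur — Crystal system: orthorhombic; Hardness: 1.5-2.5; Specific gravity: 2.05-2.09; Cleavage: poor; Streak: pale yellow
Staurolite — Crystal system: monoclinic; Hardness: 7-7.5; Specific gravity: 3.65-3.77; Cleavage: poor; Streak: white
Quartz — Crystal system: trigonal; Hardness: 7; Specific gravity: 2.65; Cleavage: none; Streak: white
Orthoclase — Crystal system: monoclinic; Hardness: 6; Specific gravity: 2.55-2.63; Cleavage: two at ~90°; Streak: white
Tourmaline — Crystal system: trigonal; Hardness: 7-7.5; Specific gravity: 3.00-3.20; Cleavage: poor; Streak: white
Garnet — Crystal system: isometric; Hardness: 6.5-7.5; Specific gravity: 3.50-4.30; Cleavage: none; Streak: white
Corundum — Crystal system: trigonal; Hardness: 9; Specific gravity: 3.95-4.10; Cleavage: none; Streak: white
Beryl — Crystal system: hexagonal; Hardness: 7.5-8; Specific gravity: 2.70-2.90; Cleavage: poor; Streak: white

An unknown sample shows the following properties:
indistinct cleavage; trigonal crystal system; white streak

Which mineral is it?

Tourmaline

Indistinct cleavage eliminates Siderite, Calcite, Quartz, Orthoclase, Garnet, Corundum.
Trigonal crystal system — narrows the field to Tourmaline.
White streak — all remaining candidates fit.
The only mineral consistent with every observation is Tourmaline.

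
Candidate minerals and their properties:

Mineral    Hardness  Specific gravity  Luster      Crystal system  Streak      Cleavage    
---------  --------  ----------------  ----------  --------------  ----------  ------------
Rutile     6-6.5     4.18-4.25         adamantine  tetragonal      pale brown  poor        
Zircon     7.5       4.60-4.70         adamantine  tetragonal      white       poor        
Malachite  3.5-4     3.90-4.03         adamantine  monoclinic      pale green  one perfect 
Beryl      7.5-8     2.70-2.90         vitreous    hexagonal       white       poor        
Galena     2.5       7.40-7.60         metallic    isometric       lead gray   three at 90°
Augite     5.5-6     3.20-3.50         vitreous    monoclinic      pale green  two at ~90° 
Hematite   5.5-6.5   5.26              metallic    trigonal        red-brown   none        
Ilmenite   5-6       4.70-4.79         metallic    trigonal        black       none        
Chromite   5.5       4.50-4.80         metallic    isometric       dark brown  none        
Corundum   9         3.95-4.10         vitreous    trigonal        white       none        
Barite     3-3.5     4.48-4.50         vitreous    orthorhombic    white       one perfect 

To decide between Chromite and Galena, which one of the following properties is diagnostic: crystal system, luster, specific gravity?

Crystal system: both isometric — no difference.
Luster: both metallic — no difference.
Specific gravity: Chromite 4.50-4.80, Galena 7.40-7.60 — distinct.
Only specific gravity differs between Chromite and Galena among the listed tests.

specific gravity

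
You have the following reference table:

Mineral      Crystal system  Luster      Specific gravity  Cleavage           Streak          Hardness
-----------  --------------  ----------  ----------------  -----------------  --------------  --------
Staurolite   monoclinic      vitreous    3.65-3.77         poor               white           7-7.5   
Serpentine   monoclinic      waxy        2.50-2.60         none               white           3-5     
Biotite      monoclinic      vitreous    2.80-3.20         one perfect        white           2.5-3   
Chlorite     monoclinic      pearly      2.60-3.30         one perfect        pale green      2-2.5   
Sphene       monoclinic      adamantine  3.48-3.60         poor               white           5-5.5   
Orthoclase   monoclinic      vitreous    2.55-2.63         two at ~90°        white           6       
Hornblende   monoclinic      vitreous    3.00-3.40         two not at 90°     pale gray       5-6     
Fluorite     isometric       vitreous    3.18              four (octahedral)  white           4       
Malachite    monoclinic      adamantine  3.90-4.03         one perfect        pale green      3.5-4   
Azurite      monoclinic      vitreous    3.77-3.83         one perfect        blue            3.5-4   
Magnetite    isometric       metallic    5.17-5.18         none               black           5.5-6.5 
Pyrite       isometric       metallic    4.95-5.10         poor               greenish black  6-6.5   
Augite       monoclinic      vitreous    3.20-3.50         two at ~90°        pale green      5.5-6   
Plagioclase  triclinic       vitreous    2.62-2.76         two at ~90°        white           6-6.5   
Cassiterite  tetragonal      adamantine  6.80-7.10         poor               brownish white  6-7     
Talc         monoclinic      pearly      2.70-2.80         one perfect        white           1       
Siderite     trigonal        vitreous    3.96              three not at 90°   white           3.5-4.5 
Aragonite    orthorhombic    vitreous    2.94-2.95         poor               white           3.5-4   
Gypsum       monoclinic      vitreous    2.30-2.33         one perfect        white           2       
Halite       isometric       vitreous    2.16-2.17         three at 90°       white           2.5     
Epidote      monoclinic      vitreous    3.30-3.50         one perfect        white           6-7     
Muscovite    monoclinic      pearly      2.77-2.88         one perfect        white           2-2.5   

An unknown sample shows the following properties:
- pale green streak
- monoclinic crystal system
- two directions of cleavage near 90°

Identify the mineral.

Augite

Pale green streak — only Chlorite, Malachite, Augite remain.
Monoclinic crystal system — every remaining candidate is consistent.
Two directions of cleavage near 90° — leaves Augite.
The only mineral consistent with every observation is Augite.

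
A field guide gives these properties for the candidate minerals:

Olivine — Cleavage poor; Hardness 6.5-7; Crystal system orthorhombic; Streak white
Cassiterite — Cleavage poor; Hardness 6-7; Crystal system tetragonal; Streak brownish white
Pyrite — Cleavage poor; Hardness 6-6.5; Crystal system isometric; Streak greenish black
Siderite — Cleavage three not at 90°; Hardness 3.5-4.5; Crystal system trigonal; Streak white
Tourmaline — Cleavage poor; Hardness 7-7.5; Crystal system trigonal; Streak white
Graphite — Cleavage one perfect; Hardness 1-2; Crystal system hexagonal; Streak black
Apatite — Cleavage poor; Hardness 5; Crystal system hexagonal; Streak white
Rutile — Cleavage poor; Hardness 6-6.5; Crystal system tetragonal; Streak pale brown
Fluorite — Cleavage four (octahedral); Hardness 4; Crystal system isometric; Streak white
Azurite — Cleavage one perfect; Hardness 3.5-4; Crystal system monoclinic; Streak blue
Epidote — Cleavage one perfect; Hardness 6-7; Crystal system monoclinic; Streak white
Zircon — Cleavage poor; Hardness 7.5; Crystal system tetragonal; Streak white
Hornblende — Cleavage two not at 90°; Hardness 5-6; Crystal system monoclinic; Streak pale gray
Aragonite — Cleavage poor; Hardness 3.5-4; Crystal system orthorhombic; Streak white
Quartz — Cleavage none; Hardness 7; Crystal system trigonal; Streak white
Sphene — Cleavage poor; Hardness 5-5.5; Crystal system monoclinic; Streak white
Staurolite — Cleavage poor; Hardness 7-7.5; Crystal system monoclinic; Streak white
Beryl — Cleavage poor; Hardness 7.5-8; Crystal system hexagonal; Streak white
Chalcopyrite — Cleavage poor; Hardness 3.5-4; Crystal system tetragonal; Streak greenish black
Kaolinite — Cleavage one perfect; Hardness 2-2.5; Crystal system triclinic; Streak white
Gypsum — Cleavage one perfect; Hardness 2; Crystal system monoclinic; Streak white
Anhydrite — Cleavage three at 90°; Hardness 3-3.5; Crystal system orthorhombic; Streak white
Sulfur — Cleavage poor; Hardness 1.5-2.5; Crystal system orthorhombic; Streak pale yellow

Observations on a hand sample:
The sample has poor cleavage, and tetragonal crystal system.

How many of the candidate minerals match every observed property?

4

Poor cleavage: only Olivine, Cassiterite, Pyrite, Tourmaline, Apatite, Rutile, Zircon, Aragonite, Sphene, Staurolite, Beryl, Chalcopyrite, Sulfur remain.
Tetragonal crystal system: only Cassiterite, Rutile, Zircon, Chalcopyrite remain.
Remaining candidates: Cassiterite, Chalcopyrite, Rutile, Zircon.
That is 4 minerals.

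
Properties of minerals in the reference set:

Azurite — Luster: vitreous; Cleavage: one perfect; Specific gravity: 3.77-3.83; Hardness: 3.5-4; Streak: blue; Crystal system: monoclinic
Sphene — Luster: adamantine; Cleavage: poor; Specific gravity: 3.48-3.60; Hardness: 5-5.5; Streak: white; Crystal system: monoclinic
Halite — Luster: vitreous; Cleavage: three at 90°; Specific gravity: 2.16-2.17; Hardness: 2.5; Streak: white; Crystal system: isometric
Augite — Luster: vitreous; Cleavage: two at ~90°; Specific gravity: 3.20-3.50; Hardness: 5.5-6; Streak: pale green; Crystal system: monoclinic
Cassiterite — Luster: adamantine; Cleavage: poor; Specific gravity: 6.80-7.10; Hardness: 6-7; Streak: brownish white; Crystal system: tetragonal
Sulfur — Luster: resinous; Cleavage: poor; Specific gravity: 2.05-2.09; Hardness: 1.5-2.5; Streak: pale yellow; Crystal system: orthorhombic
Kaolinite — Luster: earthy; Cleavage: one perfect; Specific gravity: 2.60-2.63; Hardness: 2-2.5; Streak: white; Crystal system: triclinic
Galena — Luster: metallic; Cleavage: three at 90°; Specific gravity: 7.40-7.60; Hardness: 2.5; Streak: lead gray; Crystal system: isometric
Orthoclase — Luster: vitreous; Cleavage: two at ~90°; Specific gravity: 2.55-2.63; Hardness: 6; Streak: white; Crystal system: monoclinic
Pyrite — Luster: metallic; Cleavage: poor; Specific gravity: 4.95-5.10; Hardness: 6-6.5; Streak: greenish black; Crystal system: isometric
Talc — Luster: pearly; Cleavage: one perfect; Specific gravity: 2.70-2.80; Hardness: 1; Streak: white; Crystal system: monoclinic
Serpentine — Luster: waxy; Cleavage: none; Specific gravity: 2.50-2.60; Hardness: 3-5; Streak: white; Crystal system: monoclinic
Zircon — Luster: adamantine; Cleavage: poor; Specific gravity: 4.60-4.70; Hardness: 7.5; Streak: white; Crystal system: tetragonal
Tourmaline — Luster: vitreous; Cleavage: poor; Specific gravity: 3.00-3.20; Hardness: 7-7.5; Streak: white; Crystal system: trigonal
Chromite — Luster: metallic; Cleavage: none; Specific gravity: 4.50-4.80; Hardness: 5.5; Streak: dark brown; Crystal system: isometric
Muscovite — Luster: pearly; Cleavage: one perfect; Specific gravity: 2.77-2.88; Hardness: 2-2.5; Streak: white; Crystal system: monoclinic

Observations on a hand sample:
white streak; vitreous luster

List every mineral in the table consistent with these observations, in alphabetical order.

White streak — Sphene, Halite, Kaolinite, Orthoclase, Talc, Serpentine, Zircon, Tourmaline, Muscovite remain.
Vitreous luster — leaves Halite, Orthoclase, Tourmaline.
Consistent with every observation: Halite, Orthoclase, Tourmaline.

Halite, Orthoclase, Tourmaline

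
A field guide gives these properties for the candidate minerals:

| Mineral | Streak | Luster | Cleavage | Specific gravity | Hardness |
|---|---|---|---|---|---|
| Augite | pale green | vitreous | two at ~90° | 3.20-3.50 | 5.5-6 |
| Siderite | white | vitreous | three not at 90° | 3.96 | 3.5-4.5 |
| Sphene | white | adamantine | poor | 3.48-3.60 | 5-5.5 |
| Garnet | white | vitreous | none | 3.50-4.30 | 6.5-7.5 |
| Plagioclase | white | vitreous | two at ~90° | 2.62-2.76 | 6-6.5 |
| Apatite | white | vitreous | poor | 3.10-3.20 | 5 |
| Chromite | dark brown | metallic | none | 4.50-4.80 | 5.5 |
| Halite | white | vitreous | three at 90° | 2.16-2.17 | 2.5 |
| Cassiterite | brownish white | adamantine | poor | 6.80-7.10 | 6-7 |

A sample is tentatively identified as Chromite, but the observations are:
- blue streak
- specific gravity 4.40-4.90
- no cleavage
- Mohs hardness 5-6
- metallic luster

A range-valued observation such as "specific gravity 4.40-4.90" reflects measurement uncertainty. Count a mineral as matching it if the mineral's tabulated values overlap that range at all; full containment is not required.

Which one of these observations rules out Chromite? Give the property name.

Blue streak: Chromite has dark brown streak — does not match.
Specific gravity 4.40-4.90: Chromite has SG 4.50-4.80 — within range.
No cleavage: Chromite has cleavage none — within range.
Mohs hardness 5-6: Chromite has hardness 5.5 — within range.
Metallic luster: Chromite has metallic luster — within range.
Everything matches except the streak.

streak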